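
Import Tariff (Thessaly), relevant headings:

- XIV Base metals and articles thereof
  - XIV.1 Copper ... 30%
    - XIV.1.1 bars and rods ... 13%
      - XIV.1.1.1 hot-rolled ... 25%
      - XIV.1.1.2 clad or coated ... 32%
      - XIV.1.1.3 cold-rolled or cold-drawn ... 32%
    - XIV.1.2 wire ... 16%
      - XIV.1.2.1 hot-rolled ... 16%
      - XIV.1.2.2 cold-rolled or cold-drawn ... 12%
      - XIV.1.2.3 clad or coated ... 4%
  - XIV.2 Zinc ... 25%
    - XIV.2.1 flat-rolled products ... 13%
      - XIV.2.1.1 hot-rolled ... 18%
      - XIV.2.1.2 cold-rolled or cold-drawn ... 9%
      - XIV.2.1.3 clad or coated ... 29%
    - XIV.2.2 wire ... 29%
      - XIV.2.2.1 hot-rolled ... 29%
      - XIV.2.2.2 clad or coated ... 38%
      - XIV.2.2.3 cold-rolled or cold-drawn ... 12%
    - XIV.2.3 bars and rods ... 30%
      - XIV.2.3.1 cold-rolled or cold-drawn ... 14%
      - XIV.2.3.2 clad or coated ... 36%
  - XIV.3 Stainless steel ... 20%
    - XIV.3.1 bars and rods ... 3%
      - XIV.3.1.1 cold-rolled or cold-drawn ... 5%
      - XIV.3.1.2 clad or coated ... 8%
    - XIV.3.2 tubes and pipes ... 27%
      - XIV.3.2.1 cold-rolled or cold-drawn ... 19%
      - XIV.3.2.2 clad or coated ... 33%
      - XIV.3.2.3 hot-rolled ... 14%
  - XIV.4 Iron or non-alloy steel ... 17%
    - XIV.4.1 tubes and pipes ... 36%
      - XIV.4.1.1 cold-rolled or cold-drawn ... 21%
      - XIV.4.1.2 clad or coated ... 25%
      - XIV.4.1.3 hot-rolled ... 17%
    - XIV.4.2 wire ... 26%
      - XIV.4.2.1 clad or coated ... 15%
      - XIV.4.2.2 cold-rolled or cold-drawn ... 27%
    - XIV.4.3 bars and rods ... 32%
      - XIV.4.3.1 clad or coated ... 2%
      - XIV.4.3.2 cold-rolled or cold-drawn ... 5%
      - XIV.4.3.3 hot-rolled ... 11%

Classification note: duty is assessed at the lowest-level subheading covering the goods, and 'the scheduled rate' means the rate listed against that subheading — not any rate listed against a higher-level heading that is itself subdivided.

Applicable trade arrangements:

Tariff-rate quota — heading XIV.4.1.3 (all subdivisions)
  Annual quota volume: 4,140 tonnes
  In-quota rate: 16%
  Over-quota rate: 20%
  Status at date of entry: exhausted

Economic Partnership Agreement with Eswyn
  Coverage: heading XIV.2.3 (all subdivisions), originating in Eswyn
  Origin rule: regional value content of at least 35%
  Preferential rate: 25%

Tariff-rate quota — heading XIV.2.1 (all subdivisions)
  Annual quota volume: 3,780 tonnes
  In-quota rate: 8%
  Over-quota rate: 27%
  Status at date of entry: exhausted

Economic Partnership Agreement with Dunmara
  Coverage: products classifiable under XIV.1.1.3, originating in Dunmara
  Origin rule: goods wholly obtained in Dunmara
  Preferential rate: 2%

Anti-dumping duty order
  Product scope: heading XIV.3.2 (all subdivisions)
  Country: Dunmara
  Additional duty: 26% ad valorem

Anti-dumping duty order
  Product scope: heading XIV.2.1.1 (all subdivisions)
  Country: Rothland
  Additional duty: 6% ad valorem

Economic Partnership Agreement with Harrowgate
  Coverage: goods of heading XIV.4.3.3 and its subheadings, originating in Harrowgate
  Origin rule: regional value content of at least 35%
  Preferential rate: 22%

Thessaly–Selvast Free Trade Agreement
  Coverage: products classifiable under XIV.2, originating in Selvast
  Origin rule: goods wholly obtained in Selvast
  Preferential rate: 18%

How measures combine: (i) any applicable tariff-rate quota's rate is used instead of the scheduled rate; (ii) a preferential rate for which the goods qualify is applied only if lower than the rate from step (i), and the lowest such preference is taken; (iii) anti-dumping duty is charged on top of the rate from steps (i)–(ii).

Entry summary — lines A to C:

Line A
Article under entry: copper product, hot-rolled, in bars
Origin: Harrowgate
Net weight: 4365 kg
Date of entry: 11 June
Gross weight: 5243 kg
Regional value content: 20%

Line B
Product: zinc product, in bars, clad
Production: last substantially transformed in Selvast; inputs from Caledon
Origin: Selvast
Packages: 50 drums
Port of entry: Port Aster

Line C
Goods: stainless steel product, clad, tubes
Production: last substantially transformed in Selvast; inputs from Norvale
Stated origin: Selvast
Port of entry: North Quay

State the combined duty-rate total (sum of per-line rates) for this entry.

94%

Line A: copper → XIV.1; in bars → XIV.1.1; hot-rolled → XIV.1.1.1. Scheduled 25%. Harrowgate agreement on XIV.4.3.3: XIV.1.1.1 not covered. → 25%.
Line B: zinc → XIV.2; in bars → XIV.2.3; clad → XIV.2.3.2. Scheduled 36%. Selvast agreement on XIV.2: not wholly obtained. → 36%.
Line C: stainless steel → XIV.3; tubes → XIV.3.2; clad → XIV.3.2.2. Scheduled 33%. Selvast agreement on XIV.2: XIV.3.2.2 not covered. → 33%.
Sum: 25% + 36% + 33% = 94%.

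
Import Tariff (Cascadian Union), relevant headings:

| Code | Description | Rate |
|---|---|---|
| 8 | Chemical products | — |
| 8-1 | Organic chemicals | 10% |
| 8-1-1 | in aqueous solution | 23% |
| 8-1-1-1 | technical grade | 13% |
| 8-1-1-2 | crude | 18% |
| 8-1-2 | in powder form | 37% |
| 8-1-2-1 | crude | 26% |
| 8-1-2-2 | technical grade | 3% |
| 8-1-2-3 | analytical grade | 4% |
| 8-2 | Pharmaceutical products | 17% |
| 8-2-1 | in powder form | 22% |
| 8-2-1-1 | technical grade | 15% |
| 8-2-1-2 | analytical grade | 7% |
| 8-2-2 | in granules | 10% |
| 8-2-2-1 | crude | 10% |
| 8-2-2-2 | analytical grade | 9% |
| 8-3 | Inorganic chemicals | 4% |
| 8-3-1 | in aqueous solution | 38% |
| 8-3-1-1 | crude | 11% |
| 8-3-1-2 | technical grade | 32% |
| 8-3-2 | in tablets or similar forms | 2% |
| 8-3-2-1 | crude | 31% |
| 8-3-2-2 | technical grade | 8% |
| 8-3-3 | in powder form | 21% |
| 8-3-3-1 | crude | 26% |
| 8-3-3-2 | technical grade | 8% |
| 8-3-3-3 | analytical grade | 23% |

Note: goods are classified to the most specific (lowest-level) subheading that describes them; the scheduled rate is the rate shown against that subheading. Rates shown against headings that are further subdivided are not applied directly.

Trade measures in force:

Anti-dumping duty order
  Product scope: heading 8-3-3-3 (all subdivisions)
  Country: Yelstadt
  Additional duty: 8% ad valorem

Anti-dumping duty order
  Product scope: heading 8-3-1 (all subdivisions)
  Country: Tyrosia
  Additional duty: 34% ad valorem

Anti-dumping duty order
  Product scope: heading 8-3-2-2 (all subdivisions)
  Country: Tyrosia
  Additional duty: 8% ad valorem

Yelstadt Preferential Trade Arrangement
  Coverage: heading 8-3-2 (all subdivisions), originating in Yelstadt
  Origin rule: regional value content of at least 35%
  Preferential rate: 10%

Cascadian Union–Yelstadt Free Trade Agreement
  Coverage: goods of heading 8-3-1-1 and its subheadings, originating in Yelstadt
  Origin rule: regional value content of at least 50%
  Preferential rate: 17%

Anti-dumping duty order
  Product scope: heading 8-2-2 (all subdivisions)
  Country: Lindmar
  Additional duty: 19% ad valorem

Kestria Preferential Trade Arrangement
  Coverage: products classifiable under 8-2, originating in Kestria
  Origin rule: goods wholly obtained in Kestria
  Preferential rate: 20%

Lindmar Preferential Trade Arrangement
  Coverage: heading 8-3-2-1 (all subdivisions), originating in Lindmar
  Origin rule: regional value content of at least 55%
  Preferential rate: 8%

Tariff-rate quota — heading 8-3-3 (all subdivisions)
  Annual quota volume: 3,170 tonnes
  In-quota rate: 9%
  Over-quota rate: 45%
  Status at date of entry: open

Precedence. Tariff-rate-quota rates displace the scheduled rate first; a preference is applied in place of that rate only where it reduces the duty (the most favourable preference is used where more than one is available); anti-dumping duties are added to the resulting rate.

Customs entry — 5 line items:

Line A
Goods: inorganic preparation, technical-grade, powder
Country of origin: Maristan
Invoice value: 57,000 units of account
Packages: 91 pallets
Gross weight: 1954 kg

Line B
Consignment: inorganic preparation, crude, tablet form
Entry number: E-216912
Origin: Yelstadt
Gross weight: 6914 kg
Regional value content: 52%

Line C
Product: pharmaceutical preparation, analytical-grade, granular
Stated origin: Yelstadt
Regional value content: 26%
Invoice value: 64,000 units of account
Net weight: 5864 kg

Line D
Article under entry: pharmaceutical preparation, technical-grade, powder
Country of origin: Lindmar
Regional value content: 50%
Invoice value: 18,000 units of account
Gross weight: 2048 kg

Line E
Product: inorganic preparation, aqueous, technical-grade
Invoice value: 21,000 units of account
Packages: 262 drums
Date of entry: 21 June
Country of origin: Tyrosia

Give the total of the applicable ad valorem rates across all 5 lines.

109%

Line A: inorganic → 8-3; powder → 8-3-3; technical-grade → 8-3-3-2. Scheduled 8%. quota on 8-3-3 open → in-quota 9%. → 9%.
Line B: inorganic → 8-3; tablet form → 8-3-2; crude → 8-3-2-1. Scheduled 31%. Yelstadt agreement on 8-3-2: RVC ≥ 35% → 10% available; Yelstadt agreement on 8-3-1-1: 8-3-2-1 not covered; preferential 10%. → 10%.
Line C: pharmaceutical → 8-2; granular → 8-2-2; analytical-grade → 8-2-2-2. Scheduled 9%. Yelstadt agreement on 8-3-2: 8-2-2-2 not covered; Yelstadt agreement on 8-3-1-1: 8-2-2-2 not covered. → 9%.
Line D: pharmaceutical → 8-2; powder → 8-2-1; technical-grade → 8-2-1-1. Scheduled 15%. Lindmar agreement on 8-3-2-1: 8-2-1-1 not covered. → 15%.
Line E: inorganic → 8-3; aqueous → 8-3-1; technical-grade → 8-3-1-2. Scheduled 32%. anti-dumping (Tyrosia, 8-3-1): +34%; total 32% + 34% = 66%. → 66%.
Sum: 9% + 10% + 9% + 15% + 66% = 109%.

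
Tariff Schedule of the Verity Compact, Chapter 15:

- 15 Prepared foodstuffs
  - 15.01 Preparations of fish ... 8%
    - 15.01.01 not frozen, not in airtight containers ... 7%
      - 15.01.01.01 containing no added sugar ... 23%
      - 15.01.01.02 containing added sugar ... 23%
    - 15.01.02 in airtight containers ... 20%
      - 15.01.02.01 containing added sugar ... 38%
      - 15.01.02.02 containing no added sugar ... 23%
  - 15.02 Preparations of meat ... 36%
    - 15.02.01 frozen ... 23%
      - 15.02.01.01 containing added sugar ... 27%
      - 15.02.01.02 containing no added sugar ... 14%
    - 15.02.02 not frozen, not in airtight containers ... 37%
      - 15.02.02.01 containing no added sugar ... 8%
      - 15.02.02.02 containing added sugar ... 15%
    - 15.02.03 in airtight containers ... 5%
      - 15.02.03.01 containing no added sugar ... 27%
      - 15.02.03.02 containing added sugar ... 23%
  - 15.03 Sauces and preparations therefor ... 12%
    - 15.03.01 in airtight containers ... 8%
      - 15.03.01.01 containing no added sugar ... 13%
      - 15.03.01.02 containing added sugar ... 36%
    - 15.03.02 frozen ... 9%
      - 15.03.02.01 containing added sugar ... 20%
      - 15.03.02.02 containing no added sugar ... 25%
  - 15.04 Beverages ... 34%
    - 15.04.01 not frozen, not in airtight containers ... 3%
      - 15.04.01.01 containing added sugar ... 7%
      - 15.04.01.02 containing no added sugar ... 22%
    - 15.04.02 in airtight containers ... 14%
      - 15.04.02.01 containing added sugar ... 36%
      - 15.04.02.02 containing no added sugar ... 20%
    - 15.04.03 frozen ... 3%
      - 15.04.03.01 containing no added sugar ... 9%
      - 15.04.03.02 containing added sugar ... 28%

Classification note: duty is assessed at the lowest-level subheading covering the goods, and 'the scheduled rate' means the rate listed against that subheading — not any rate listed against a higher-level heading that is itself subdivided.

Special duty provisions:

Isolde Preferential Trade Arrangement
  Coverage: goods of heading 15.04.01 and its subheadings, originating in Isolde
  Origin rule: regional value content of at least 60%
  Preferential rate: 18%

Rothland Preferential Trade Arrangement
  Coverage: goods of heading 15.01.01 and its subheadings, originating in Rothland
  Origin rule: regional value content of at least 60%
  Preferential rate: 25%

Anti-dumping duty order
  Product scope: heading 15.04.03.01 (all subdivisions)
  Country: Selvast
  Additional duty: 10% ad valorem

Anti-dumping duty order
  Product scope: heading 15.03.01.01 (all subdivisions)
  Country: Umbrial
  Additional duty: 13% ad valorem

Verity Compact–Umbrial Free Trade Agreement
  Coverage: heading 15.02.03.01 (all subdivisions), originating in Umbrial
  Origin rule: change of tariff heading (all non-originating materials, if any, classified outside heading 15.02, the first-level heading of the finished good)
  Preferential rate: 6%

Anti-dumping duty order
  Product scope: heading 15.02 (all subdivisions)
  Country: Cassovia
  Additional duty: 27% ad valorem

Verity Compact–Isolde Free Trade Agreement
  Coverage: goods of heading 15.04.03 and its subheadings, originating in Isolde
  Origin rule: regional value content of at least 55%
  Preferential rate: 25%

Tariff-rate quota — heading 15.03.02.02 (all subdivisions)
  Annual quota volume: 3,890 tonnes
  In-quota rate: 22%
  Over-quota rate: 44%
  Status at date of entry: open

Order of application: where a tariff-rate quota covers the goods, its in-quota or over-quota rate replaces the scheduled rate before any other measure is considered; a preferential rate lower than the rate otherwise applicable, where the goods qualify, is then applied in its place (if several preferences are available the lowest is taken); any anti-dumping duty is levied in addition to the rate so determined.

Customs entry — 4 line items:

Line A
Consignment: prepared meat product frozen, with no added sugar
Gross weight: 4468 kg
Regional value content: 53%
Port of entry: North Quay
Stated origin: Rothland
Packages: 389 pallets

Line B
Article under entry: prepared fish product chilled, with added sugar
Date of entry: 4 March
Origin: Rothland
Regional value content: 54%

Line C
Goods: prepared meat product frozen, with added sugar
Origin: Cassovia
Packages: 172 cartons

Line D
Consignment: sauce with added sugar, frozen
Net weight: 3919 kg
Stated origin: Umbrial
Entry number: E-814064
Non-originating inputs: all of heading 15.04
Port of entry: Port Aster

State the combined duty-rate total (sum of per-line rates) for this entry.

Line A: prepared meat product → 15.02; frozen → 15.02.01; with no added sugar → 15.02.01.02. Scheduled 14%. Rothland agreement on 15.01.01: 15.02.01.02 not covered. → 14%.
Line B: prepared fish product → 15.01; chilled → 15.01.01; with added sugar → 15.01.01.02. Scheduled 23%. Rothland agreement on 15.01.01: RVC < 60%. → 23%.
Line C: prepared meat product → 15.02; frozen → 15.02.01; with added sugar → 15.02.01.01. Scheduled 27%. anti-dumping (Cassovia, 15.02): +27%; total 27% + 27% = 54%. → 54%.
Line D: sauce → 15.03; frozen → 15.03.02; with added sugar → 15.03.02.01. Scheduled 20%. Umbrial agreement on 15.02.03.01: 15.03.02.01 not covered. → 20%.
Sum: 14% + 23% + 54% + 20% = 111%.

111%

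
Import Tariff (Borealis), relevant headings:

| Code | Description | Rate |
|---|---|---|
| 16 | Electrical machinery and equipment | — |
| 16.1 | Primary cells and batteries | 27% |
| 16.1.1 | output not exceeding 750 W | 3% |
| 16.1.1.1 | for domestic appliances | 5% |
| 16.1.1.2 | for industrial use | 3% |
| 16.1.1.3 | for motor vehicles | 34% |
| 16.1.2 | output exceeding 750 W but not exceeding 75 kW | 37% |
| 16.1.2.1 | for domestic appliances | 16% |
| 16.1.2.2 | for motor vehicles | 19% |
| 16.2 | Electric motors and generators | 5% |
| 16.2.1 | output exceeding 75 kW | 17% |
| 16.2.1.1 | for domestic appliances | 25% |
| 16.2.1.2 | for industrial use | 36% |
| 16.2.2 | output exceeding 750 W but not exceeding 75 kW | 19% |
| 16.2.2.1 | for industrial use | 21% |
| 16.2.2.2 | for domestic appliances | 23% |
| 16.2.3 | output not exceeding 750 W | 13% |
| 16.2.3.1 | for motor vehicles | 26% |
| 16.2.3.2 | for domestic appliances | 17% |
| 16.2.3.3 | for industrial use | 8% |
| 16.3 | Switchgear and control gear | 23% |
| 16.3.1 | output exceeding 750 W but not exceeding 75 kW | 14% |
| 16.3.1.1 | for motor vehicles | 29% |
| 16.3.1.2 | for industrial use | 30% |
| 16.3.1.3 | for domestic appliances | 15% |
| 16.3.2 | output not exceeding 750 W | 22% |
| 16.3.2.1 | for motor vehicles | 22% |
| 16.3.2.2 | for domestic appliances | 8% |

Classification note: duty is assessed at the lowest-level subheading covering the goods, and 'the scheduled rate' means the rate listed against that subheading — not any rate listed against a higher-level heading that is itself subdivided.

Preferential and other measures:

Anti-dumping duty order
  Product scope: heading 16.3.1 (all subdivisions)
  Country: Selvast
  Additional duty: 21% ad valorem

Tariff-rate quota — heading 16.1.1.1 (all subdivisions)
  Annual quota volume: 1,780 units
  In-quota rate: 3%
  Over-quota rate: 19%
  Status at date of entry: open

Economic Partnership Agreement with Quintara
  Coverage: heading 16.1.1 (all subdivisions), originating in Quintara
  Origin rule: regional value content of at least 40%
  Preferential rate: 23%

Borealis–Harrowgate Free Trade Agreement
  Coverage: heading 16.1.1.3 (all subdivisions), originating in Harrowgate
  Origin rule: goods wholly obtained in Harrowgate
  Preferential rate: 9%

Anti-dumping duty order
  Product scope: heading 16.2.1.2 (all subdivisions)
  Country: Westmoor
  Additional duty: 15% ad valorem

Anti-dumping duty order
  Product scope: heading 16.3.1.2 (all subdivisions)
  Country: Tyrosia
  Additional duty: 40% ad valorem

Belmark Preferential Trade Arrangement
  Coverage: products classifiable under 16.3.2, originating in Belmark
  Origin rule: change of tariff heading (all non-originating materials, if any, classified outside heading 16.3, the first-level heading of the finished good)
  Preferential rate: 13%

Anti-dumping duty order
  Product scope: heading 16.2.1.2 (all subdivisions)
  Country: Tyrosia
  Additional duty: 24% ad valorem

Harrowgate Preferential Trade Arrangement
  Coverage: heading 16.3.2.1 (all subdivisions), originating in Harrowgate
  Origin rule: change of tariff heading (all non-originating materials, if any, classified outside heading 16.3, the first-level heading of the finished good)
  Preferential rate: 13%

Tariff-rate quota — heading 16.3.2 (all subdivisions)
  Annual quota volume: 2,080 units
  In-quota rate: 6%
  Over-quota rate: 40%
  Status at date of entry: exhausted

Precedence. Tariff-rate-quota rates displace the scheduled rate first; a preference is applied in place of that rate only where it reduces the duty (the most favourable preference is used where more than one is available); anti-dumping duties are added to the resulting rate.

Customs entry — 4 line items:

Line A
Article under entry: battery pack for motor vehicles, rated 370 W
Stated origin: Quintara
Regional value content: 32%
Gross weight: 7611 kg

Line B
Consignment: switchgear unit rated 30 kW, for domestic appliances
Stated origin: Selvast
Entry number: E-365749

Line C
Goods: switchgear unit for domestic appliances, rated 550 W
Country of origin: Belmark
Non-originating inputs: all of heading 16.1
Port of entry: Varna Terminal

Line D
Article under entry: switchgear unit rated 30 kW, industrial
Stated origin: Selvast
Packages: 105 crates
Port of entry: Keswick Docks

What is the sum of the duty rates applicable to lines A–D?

Line A: battery pack → 16.1; rated 370 W → 16.1.1; for motor vehicles → 16.1.1.3. Scheduled 34%. Quintara agreement on 16.1.1: RVC < 40%. → 34%.
Line B: switchgear unit → 16.3; rated 30 kW → 16.3.1; for domestic appliances → 16.3.1.3. Scheduled 15%. anti-dumping (Selvast, 16.3.1): +21%; total 15% + 21% = 36%. → 36%.
Line C: switchgear unit → 16.3; rated 550 W → 16.3.2; for domestic appliances → 16.3.2.2. Scheduled 8%. quota on 16.3.2 exhausted → over-quota 40%; Belmark agreement on 16.3.2: CTH met → 13% available; preferential 13%. → 13%.
Line D: switchgear unit → 16.3; rated 30 kW → 16.3.1; industrial → 16.3.1.2. Scheduled 30%. anti-dumping (Selvast, 16.3.1): +21%; total 30% + 21% = 51%. → 51%.
Sum: 34% + 36% + 13% + 51% = 134%.

134%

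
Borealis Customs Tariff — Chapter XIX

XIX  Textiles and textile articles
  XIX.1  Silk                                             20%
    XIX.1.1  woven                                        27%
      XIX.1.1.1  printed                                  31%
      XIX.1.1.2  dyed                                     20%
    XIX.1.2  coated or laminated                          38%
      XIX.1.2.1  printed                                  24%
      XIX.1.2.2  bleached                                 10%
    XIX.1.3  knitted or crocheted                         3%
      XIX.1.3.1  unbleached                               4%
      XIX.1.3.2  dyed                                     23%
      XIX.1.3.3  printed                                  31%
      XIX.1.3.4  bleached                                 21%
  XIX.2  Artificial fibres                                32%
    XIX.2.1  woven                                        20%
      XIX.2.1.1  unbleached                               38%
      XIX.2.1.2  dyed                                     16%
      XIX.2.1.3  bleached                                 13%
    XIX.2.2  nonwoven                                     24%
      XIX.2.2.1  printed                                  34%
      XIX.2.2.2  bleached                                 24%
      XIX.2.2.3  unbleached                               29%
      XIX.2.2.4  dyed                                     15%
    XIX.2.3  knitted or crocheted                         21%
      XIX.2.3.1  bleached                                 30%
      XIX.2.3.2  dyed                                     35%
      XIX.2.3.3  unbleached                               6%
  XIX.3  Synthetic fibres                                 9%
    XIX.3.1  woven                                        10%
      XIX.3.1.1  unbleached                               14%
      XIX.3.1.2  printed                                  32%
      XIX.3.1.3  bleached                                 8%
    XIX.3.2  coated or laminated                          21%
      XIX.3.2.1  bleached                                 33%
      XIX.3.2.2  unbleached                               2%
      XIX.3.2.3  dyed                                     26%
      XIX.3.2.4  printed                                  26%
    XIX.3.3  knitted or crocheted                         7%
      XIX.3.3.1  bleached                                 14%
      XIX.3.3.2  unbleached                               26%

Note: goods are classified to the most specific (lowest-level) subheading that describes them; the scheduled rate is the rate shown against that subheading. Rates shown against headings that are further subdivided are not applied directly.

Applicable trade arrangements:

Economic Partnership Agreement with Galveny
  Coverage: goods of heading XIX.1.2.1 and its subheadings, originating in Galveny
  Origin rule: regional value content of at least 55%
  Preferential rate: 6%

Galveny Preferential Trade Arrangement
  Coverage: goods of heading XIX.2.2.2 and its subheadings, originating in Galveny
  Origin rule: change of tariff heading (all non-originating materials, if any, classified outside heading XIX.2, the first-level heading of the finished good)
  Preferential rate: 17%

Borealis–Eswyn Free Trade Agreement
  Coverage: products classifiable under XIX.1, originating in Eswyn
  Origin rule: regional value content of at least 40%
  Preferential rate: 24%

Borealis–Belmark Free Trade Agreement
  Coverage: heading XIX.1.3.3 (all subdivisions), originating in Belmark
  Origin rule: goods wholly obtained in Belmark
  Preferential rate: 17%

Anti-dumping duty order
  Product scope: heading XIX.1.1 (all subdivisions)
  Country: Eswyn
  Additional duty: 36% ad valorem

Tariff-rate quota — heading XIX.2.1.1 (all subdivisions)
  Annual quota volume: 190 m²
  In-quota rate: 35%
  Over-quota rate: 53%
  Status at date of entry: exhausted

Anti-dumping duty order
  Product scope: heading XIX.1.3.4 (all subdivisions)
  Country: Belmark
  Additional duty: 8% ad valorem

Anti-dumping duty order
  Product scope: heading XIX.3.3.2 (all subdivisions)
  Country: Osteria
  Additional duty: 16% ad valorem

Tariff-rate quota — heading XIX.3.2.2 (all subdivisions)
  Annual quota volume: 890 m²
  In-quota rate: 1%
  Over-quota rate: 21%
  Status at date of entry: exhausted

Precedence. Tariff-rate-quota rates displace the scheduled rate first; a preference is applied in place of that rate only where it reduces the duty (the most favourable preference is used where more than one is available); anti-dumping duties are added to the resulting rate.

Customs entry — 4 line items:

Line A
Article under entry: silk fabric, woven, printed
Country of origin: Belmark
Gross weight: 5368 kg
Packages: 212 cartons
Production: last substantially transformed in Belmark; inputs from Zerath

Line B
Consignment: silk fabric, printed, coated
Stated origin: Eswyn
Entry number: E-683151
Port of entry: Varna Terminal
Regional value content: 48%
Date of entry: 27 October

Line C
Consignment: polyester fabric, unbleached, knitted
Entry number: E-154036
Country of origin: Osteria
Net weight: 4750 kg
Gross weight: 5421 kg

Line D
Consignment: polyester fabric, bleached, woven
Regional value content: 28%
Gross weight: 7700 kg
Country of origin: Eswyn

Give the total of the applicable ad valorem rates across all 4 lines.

105%

Line A: silk → XIX.1; woven → XIX.1.1; printed → XIX.1.1.1. Scheduled 31%. Belmark agreement on XIX.1.3.3: XIX.1.1.1 not covered. → 31%.
Line B: silk → XIX.1; coated → XIX.1.2; printed → XIX.1.2.1. Scheduled 24%. Eswyn agreement on XIX.1: RVC ≥ 40% → 24% available; preference 24% not lower than 24% → no reduction. → 24%.
Line C: polyester → XIX.3; knitted → XIX.3.3; unbleached → XIX.3.3.2. Scheduled 26%. anti-dumping (Osteria, XIX.3.3.2): +16%; total 26% + 16% = 42%. → 42%.
Line D: polyester → XIX.3; woven → XIX.3.1; bleached → XIX.3.1.3. Scheduled 8%. Eswyn agreement on XIX.1: XIX.3.1.3 not covered. → 8%.
Sum: 31% + 24% + 42% + 8% = 105%.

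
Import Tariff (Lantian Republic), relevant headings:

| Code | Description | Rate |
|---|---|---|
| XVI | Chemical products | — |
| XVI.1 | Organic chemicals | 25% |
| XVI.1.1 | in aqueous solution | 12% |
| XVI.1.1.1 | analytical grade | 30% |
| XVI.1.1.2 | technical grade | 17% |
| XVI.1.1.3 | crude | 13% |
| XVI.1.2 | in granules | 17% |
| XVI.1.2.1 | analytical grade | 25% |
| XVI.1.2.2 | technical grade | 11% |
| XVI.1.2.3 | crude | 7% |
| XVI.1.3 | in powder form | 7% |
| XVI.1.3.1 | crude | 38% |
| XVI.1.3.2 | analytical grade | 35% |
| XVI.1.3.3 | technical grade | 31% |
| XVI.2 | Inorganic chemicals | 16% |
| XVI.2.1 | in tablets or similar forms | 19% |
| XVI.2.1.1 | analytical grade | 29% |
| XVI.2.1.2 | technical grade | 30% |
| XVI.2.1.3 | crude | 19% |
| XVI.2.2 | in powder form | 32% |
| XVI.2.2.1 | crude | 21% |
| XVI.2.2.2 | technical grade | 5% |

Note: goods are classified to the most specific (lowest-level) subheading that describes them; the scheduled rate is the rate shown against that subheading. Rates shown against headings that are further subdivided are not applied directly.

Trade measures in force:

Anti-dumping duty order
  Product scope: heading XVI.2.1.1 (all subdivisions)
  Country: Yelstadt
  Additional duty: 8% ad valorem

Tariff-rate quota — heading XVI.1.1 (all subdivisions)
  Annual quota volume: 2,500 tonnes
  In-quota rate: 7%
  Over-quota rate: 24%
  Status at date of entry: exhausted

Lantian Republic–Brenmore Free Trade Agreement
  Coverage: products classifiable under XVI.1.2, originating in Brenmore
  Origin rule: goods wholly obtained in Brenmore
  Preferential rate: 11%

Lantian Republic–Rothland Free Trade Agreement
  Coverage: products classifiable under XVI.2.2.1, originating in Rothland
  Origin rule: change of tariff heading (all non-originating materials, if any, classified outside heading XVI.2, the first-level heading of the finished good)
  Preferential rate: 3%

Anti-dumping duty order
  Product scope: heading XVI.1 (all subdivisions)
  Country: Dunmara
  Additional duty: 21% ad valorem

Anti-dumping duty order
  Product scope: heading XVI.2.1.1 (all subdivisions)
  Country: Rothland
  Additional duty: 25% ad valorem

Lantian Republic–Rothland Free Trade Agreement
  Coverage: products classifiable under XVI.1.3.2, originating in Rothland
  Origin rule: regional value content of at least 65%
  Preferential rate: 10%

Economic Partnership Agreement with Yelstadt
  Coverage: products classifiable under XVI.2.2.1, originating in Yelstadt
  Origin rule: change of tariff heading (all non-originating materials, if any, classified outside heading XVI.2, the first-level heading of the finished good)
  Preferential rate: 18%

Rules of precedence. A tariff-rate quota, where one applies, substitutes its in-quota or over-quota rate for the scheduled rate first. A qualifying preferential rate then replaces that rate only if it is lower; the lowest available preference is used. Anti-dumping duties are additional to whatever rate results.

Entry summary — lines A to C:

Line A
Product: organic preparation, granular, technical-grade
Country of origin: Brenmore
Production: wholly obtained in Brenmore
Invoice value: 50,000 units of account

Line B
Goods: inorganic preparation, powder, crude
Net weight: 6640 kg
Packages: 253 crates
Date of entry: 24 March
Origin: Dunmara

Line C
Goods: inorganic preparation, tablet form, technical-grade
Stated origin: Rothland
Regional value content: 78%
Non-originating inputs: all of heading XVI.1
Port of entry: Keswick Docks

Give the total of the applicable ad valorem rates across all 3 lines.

Line A: organic → XVI.1; granular → XVI.1.2; technical-grade → XVI.1.2.2. Scheduled 11%. Brenmore agreement on XVI.1.2: wholly obtained → 11% available; preference 11% not lower than 11% → no reduction. → 11%.
Line B: inorganic → XVI.2; powder → XVI.2.2; crude → XVI.2.2.1. Scheduled 21%. No special measure applies. → 21%.
Line C: inorganic → XVI.2; tablet form → XVI.2.1; technical-grade → XVI.2.1.2. Scheduled 30%. Rothland agreement on XVI.2.2.1: XVI.2.1.2 not covered; Rothland agreement on XVI.1.3.2: XVI.2.1.2 not covered. → 30%.
Sum: 11% + 21% + 30% = 62%.

62%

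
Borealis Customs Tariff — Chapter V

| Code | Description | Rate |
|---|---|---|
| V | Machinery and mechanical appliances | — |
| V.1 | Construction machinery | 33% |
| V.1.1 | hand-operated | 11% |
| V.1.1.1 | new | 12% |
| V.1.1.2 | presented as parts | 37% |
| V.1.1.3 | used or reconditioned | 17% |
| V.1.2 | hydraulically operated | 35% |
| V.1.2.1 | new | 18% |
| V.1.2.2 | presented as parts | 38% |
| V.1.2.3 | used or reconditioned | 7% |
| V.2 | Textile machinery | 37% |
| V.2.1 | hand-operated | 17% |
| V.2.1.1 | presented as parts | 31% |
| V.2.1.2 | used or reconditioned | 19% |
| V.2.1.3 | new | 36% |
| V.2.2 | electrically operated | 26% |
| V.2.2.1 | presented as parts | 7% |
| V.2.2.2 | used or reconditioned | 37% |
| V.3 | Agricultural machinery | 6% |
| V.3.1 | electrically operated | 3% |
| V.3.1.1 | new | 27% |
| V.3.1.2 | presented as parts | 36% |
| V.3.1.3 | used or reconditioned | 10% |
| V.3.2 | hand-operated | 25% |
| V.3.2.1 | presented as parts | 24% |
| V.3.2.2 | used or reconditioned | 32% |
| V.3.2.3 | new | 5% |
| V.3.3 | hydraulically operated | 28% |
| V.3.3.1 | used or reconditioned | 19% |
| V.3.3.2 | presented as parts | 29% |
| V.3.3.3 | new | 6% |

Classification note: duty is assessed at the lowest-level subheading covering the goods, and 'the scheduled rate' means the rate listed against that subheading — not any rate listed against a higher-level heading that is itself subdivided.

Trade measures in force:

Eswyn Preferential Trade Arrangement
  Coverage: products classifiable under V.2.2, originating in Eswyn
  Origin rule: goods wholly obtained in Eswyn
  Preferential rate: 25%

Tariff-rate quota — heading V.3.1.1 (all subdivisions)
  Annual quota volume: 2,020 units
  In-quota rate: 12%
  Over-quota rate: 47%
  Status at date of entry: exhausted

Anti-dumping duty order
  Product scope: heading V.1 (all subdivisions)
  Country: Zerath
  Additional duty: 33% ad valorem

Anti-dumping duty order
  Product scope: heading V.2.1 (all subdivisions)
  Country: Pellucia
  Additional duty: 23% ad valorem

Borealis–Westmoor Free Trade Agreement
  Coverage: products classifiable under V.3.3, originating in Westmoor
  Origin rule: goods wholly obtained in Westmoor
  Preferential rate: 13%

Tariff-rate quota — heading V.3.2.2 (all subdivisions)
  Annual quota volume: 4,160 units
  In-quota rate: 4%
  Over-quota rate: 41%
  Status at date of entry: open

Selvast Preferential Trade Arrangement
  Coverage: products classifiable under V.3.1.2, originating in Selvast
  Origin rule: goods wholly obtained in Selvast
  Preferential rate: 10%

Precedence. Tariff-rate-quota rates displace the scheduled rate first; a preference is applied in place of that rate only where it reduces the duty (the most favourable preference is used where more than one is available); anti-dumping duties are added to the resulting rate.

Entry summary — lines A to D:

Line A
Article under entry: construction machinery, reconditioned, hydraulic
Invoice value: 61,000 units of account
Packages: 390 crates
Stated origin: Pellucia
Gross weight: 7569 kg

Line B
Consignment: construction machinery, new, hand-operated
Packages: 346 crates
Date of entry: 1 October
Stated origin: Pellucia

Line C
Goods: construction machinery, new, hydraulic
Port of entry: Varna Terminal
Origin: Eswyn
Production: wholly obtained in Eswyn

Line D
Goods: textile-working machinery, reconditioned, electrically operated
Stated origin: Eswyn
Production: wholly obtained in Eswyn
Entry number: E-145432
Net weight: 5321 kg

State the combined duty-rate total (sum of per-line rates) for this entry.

Line A: construction → V.1; hydraulic → V.1.2; reconditioned → V.1.2.3. Scheduled 7%. No special measure applies. → 7%.
Line B: construction → V.1; hand-operated → V.1.1; new → V.1.1.1. Scheduled 12%. No special measure applies. → 12%.
Line C: construction → V.1; hydraulic → V.1.2; new → V.1.2.1. Scheduled 18%. Eswyn agreement on V.2.2: V.1.2.1 not covered. → 18%.
Line D: textile-working → V.2; electrically operated → V.2.2; reconditioned → V.2.2.2. Scheduled 37%. Eswyn agreement on V.2.2: wholly obtained → 25% available; preferential 25%. → 25%.
Sum: 7% + 12% + 18% + 25% = 62%.

62%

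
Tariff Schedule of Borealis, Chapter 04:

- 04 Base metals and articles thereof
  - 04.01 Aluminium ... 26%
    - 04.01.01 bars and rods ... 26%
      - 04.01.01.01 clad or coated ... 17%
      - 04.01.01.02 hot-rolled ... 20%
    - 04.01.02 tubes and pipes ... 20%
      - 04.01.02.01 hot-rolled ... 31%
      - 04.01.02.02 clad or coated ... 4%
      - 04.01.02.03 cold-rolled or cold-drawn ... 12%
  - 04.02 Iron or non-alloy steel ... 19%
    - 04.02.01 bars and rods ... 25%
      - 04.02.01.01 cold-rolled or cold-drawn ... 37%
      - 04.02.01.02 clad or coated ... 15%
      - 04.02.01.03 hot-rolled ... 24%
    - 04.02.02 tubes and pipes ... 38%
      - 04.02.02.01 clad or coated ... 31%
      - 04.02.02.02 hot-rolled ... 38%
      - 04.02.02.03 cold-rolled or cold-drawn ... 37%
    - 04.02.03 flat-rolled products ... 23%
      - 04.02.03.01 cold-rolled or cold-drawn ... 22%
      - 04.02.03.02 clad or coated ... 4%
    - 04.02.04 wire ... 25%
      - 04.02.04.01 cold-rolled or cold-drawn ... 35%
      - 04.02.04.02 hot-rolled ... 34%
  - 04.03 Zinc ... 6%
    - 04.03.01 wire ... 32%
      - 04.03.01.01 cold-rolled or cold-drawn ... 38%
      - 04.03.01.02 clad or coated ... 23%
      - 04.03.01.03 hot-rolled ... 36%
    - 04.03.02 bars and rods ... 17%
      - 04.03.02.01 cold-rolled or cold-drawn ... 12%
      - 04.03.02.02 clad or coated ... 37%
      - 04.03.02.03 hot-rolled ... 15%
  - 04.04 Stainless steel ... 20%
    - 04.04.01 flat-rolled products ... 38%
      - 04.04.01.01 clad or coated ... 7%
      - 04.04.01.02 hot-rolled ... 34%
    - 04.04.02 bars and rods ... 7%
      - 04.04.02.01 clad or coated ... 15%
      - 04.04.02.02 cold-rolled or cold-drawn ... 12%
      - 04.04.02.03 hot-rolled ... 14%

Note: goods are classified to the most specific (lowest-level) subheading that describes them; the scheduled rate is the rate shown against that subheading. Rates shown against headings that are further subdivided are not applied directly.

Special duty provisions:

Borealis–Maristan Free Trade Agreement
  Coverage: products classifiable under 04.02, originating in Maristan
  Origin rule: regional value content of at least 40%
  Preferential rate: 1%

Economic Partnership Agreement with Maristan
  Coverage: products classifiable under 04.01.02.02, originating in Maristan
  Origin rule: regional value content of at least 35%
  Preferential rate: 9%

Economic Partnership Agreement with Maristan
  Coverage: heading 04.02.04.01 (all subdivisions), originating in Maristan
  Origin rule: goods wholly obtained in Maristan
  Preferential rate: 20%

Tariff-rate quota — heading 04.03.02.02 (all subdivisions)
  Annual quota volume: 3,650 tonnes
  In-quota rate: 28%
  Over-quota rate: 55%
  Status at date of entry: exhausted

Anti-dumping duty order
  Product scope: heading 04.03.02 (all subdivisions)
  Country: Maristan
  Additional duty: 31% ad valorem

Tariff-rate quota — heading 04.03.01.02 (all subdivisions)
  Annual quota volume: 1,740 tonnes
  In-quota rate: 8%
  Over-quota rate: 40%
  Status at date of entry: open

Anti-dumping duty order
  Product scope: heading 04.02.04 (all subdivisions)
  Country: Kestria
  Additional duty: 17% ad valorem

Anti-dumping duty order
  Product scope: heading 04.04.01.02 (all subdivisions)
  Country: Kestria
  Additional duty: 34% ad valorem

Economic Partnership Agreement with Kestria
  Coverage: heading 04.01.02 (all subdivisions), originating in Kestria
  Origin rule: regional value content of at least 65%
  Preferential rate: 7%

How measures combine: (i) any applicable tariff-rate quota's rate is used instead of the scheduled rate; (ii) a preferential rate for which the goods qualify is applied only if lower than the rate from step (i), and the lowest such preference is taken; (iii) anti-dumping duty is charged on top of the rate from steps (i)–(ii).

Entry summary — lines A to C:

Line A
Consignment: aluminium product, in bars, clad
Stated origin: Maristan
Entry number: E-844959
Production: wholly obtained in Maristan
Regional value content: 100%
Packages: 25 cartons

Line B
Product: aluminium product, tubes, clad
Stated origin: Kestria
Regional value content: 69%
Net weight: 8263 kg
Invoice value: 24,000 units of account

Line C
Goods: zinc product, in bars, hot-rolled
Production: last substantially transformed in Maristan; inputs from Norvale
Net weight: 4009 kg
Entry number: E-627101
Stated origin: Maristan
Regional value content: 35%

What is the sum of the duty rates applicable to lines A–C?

Line A: aluminium → 04.01; in bars → 04.01.01; clad → 04.01.01.01. Scheduled 17%. Maristan agreement on 04.02: 04.01.01.01 not covered; Maristan agreement on 04.01.02.02: 04.01.01.01 not covered; Maristan agreement on 04.02.04.01: 04.01.01.01 not covered. → 17%.
Line B: aluminium → 04.01; tubes → 04.01.02; clad → 04.01.02.02. Scheduled 4%. Kestria agreement on 04.01.02: RVC ≥ 65% → 7% available; preference 7% not lower than 4% → no reduction. → 4%.
Line C: zinc → 04.03; in bars → 04.03.02; hot-rolled → 04.03.02.03. Scheduled 15%. Maristan agreement on 04.02: 04.03.02.03 not covered; Maristan agreement on 04.01.02.02: 04.03.02.03 not covered; Maristan agreement on 04.02.04.01: 04.03.02.03 not covered; anti-dumping (Maristan, 04.03.02): +31%; total 15% + 31% = 46%. → 46%.
Sum: 17% + 4% + 46% = 67%.

67%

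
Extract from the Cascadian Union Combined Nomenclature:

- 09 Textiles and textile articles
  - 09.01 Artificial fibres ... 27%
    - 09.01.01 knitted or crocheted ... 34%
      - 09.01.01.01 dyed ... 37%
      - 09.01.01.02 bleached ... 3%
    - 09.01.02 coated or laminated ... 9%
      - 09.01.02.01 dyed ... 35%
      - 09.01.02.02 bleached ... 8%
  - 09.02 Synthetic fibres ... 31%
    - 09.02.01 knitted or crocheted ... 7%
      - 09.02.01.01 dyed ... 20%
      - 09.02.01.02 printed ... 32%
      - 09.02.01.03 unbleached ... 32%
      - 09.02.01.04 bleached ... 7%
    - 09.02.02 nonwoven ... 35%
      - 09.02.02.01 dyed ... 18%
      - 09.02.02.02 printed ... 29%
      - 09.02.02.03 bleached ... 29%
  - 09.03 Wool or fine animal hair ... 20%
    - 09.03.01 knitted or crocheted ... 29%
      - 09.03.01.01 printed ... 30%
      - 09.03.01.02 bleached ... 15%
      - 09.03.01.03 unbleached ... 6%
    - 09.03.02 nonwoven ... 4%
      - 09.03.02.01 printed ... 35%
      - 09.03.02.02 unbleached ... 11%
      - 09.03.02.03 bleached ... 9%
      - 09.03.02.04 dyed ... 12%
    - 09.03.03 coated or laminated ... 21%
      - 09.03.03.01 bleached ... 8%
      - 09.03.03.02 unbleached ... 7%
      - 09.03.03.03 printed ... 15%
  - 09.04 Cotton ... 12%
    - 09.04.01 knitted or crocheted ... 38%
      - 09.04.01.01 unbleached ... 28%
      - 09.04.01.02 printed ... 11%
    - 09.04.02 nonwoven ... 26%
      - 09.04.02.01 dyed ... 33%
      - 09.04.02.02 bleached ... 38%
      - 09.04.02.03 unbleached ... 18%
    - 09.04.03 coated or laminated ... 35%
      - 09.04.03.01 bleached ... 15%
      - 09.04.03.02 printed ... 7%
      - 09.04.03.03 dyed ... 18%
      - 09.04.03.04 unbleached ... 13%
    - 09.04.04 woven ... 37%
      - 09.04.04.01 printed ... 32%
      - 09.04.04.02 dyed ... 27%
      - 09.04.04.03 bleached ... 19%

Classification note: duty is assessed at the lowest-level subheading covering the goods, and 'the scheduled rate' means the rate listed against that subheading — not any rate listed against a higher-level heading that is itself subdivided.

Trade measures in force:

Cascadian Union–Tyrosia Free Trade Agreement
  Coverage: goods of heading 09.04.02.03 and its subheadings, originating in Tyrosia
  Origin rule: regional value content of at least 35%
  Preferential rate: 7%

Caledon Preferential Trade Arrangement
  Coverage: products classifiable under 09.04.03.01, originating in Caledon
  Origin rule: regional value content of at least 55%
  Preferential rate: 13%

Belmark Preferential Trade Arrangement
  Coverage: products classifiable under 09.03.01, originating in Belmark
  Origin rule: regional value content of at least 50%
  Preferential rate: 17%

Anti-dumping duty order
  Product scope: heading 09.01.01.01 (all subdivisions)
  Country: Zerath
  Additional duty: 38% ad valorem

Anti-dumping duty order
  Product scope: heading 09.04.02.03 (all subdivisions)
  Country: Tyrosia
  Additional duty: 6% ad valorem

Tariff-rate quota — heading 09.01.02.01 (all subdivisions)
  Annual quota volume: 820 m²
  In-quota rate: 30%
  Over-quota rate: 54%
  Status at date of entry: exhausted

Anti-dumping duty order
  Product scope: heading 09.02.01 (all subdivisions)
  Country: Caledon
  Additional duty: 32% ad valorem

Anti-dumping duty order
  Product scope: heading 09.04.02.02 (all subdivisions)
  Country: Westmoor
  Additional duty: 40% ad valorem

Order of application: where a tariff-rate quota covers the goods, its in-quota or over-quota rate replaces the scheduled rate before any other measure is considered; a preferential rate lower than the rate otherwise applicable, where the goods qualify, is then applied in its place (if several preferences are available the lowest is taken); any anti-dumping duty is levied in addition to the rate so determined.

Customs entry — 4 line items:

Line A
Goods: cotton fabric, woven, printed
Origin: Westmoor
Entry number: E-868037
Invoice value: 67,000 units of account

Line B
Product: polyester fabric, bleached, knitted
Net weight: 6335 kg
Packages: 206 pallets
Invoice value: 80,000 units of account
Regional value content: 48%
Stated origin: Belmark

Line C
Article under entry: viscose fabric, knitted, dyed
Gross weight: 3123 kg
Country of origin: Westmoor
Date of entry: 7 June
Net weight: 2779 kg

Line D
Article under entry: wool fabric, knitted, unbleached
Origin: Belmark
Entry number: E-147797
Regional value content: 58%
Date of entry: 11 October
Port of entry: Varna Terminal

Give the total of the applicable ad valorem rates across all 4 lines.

82%

Line A: cotton → 09.04; woven → 09.04.04; printed → 09.04.04.01. Scheduled 32%. No special measure applies. → 32%.
Line B: polyester → 09.02; knitted → 09.02.01; bleached → 09.02.01.04. Scheduled 7%. Belmark agreement on 09.03.01: 09.02.01.04 not covered. → 7%.
Line C: viscose → 09.01; knitted → 09.01.01; dyed → 09.01.01.01. Scheduled 37%. No special measure applies. → 37%.
Line D: wool → 09.03; knitted → 09.03.01; unbleached → 09.03.01.03. Scheduled 6%. Belmark agreement on 09.03.01: RVC ≥ 50% → 17% available; preference 17% not lower than 6% → no reduction. → 6%.
Sum: 32% + 7% + 37% + 6% = 82%.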